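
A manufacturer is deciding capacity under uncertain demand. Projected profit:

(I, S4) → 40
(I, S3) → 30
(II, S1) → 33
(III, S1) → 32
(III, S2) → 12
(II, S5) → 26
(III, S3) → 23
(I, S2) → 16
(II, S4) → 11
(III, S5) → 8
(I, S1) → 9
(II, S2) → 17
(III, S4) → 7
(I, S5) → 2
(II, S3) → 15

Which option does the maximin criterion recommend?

Row minima: I=2, II=11, III=7
Best worst-case = 11 → II.

II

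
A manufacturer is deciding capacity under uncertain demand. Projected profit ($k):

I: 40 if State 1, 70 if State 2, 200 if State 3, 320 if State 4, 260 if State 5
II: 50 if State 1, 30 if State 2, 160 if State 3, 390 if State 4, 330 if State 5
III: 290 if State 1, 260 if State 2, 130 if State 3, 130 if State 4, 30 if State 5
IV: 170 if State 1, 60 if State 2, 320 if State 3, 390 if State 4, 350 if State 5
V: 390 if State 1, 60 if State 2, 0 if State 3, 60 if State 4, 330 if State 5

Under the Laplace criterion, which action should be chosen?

Row averages: I=178, II=192, III=168, IV=258, V=168
Highest average = 258 → IV.

IV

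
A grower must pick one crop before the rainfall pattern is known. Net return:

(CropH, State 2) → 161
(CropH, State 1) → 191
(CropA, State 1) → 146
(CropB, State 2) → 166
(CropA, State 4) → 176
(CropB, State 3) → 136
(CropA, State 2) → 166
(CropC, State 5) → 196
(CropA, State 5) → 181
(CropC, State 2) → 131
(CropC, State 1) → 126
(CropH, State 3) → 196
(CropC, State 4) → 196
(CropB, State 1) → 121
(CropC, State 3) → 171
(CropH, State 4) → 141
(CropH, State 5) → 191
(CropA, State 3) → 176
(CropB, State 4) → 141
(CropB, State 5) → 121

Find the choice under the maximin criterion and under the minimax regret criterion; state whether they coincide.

maximin → CropA; minimax regret → CropA (agree)

Row minima: CropA=146, CropH=141, CropC=126, CropB=121
Best worst-case = 146 → CropA.
Column bests: State 1=191, State 2=166, State 3=196, State 4=196, State 5=196.
CropA regrets: 45, 0, 20, 20, 15 → max 45
CropH regrets: 0, 5, 0, 55, 5 → max 55
CropC regrets: 65, 35, 25, 0, 0 → max 65
CropB regrets: 70, 0, 60, 55, 75 → max 75
Smallest max regret = 45 → CropA.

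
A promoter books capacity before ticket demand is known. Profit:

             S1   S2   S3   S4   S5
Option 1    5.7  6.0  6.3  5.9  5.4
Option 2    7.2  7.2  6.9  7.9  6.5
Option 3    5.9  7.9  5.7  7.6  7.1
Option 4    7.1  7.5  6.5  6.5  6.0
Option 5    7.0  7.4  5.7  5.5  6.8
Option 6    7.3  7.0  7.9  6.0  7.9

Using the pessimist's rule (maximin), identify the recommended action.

Option 2

Row minima: Option 1=5.4, Option 2=6.5, Option 3=5.7, Option 4=6.0, Option 5=5.5, Option 6=6.0
Best worst-case = 6.5 → Option 2.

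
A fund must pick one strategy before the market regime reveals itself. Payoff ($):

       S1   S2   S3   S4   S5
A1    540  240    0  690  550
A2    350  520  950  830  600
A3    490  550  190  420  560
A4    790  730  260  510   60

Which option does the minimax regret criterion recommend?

Column bests: S1=790, S2=730, S3=950, S4=830, S5=600.
A1 regrets: 250, 490, 950, 140, 50 → max 950
A2 regrets: 440, 210, 0, 0, 0 → max 440
A3 regrets: 300, 180, 760, 410, 40 → max 760
A4 regrets: 0, 0, 690, 320, 540 → max 690
Smallest max regret = 440 → A2.

A2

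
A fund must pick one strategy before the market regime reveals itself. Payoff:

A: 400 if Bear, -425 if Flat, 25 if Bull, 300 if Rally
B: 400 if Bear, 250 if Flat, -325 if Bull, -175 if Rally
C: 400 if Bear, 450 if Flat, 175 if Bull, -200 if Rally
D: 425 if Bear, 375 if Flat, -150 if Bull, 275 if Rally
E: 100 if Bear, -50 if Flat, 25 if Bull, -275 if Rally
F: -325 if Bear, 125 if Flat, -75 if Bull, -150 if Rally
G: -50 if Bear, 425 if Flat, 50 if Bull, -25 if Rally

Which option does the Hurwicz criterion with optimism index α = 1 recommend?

C

A: 1·400 + 0·(-425) = 400
B: 1·400 + 0·(-325) = 400
C: 1·450 + 0·(-200) = 450
D: 1·425 + 0·(-150) = 425
E: 1·100 + 0·(-275) = 100
F: 1·125 + 0·(-325) = 125
G: 1·425 + 0·(-50) = 425
Highest Hurwicz score = 450 → C.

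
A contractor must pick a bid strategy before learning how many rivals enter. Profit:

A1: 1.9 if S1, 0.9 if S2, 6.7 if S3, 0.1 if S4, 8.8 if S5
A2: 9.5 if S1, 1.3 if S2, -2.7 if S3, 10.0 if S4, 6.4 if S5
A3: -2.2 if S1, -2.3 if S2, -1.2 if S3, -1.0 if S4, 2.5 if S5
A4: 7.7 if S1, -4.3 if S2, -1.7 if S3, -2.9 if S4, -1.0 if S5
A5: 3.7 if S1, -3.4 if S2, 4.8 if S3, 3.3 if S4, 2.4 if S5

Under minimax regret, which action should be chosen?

Column bests: S1=9.5, S2=1.3, S3=6.7, S4=10.0, S5=8.8.
A1 regrets: 7.6, 0.4, 0.0, 9.9, 0.0 → max 9.9
A2 regrets: 0.0, 0.0, 9.4, 0.0, 2.4 → max 9.4
A3 regrets: 11.7, 3.6, 7.9, 11.0, 6.3 → max 11.7
A4 regrets: 1.8, 5.6, 8.4, 12.9, 9.8 → max 12.9
A5 regrets: 5.8, 4.7, 1.9, 6.7, 6.4 → max 6.7
Smallest max regret = 6.7 → A5.

A5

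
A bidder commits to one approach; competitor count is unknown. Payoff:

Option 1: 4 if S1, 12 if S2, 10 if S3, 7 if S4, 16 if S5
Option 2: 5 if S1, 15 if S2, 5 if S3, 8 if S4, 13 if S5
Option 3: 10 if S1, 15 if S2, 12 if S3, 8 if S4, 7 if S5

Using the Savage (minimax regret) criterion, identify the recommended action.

Option 1

Column bests: S1=10, S2=15, S3=12, S4=8, S5=16.
Option 1 regrets: 6, 3, 2, 1, 0 → max 6
Option 2 regrets: 5, 0, 7, 0, 3 → max 7
Option 3 regrets: 0, 0, 0, 0, 9 → max 9
Smallest max regret = 6 → Option 1.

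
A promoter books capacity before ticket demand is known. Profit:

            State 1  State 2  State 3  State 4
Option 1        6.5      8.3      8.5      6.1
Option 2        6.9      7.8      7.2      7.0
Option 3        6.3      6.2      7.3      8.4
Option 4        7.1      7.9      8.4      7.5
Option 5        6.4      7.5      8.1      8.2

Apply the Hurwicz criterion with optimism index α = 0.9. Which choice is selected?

Option 4

Option 1: 0.9·8.5 + 0.1·6.1 = 8.26
Option 2: 0.9·7.8 + 0.1·6.9 = 7.71
Option 3: 0.9·8.4 + 0.1·6.2 = 8.18
Option 4: 0.9·8.4 + 0.1·7.1 = 8.27
Option 5: 0.9·8.2 + 0.1·6.4 = 8.02
Highest Hurwicz score = 8.27 → Option 4.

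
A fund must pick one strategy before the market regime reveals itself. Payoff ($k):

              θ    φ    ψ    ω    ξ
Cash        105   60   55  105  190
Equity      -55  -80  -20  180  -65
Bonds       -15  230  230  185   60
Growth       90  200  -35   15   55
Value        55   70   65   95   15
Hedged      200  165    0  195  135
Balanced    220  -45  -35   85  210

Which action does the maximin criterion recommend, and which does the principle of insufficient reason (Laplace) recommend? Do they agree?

Row minima: Cash=55, Equity=-80, Bonds=-15, Growth=-35, Value=15, Hedged=0, Balanced=-45
Best worst-case = 55 → Cash.
Row averages: Cash=103, Equity=-8, Bonds=138, Growth=65, Value=60, Hedged=139, Balanced=87
Highest average = 139 → Hedged.

maximin → Cash; laplace → Hedged (disagree)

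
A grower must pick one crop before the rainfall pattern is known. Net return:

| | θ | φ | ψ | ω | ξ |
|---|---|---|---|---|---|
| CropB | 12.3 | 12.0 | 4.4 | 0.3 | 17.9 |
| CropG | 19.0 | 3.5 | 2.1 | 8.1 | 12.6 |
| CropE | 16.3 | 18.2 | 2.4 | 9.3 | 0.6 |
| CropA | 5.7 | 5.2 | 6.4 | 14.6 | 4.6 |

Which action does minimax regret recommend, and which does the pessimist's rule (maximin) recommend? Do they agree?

Column bests: θ=19.0, φ=18.2, ψ=6.4, ω=14.6, ξ=17.9.
CropB regrets: 6.7, 6.2, 2.0, 14.3, 0.0 → max 14.3
CropG regrets: 0.0, 14.7, 4.3, 6.5, 5.3 → max 14.7
CropE regrets: 2.7, 0.0, 4.0, 5.3, 17.3 → max 17.3
CropA regrets: 13.3, 13.0, 0.0, 0.0, 13.3 → max 13.3
Smallest max regret = 13.3 → CropA.
Row minima: CropB=0.3, CropG=2.1, CropE=0.6, CropA=4.6
Best worst-case = 4.6 → CropA.

minimax regret → CropA; maximin → CropA (agree)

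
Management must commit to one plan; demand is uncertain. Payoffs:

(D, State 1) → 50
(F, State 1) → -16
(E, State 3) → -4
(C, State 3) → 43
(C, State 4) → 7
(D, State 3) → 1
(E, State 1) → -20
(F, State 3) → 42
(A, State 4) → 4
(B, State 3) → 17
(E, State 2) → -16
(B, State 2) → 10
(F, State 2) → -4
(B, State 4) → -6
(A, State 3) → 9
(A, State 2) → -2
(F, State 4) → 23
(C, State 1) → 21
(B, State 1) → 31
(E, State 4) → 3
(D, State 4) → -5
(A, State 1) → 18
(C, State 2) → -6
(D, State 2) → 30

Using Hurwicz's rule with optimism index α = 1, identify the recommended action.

A: 1·18 + 0·(-2) = 18
B: 1·31 + 0·(-6) = 31
C: 1·43 + 0·(-6) = 43
D: 1·50 + 0·(-5) = 50
E: 1·3 + 0·(-20) = 3
F: 1·42 + 0·(-16) = 42
Highest Hurwicz score = 50 → D.

D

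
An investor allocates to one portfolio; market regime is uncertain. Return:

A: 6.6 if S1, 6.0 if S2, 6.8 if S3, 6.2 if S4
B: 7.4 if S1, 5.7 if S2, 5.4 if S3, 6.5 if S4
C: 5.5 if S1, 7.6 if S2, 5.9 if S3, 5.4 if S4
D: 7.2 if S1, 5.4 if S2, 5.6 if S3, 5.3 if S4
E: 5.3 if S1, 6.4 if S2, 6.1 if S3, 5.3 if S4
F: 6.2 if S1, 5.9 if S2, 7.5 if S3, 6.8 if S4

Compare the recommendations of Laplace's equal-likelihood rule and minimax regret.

laplace → F; minimax regret → A (disagree)

Row averages: A=6.4, B=6.25, C=6.1, D=5.875, E=5.775, F=6.6
Highest average = 6.6 → F.
Column bests: S1=7.4, S2=7.6, S3=7.5, S4=6.8.
A regrets: 0.8, 1.6, 0.7, 0.6 → max 1.6
B regrets: 0.0, 1.9, 2.1, 0.3 → max 2.1
C regrets: 1.9, 0.0, 1.6, 1.4 → max 1.9
D regrets: 0.2, 2.2, 1.9, 1.5 → max 2.2
E regrets: 2.1, 1.2, 1.4, 1.5 → max 2.1
F regrets: 1.2, 1.7, 0.0, 0.0 → max 1.7
Smallest max regret = 1.6 → A.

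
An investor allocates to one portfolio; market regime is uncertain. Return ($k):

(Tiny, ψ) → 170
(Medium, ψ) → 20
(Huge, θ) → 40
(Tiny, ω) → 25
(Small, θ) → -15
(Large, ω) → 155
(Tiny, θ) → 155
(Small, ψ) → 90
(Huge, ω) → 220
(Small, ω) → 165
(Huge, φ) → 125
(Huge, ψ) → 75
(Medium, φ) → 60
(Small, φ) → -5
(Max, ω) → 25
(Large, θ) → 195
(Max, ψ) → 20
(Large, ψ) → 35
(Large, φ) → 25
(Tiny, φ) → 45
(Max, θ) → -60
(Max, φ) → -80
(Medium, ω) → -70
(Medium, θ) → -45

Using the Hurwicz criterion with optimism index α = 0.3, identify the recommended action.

Huge

Tiny: 0.3·170 + 0.7·25 = 68.5
Small: 0.3·165 + 0.7·(-15) = 39
Medium: 0.3·60 + 0.7·(-70) = -31
Large: 0.3·195 + 0.7·25 = 76
Huge: 0.3·220 + 0.7·40 = 94
Max: 0.3·25 + 0.7·(-80) = -48.5
Highest Hurwicz score = 94 → Huge.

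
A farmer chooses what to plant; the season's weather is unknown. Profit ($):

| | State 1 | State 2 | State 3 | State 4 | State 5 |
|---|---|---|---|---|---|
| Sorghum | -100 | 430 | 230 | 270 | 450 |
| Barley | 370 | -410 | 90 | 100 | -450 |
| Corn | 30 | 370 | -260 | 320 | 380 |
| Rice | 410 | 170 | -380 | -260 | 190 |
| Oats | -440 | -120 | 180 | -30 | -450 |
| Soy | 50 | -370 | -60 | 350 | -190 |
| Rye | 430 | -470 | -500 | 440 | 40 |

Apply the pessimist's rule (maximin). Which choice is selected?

Row minima: Sorghum=-100, Barley=-450, Corn=-260, Rice=-380, Oats=-450, Soy=-370, Rye=-500
Best worst-case = -100 → Sorghum.

Sorghum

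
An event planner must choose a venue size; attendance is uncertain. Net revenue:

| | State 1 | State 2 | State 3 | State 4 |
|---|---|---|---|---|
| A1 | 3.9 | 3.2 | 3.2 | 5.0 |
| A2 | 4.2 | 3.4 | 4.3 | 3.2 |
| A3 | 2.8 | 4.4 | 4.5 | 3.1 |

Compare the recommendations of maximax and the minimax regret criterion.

maximax → A1; minimax regret → A1 (agree)

Row maxima: A1=5.0, A2=4.3, A3=4.5
Best best-case = 5.0 → A1.
Column bests: State 1=4.2, State 2=4.4, State 3=4.5, State 4=5.0.
A1 regrets: 0.3, 1.2, 1.3, 0.0 → max 1.3
A2 regrets: 0.0, 1.0, 0.2, 1.8 → max 1.8
A3 regrets: 1.4, 0.0, 0.0, 1.9 → max 1.9
Smallest max regret = 1.3 → A1.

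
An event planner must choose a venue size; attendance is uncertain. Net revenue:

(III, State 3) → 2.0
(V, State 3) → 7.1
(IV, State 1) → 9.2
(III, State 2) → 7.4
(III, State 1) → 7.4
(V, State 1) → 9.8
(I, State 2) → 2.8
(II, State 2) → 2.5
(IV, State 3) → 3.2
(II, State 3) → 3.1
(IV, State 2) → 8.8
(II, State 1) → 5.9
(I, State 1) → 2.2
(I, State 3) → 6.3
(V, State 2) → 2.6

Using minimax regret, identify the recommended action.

Column bests: State 1=9.8, State 2=8.8, State 3=7.1.
I regrets: 7.6, 6.0, 0.8 → max 7.6
II regrets: 3.9, 6.3, 4.0 → max 6.3
III regrets: 2.4, 1.4, 5.1 → max 5.1
IV regrets: 0.6, 0.0, 3.9 → max 3.9
V regrets: 0.0, 6.2, 0.0 → max 6.2
Smallest max regret = 3.9 → IV.

IV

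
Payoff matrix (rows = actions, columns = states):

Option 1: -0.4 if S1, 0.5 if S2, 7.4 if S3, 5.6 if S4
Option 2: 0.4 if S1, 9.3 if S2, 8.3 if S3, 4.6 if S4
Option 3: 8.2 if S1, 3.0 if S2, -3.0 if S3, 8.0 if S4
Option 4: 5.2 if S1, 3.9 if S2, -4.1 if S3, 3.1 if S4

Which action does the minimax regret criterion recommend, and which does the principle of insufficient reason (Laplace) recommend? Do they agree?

Column bests: S1=8.2, S2=9.3, S3=8.3, S4=8.0.
Option 1 regrets: 8.6, 8.8, 0.9, 2.4 → max 8.8
Option 2 regrets: 7.8, 0.0, 0.0, 3.4 → max 7.8
Option 3 regrets: 0.0, 6.3, 11.3, 0.0 → max 11.3
Option 4 regrets: 3.0, 5.4, 12.4, 4.9 → max 12.4
Smallest max regret = 7.8 → Option 2.
Row averages: Option 1=3.275, Option 2=5.65, Option 3=4.05, Option 4=2.025
Highest average = 5.65 → Option 2.

minimax regret → Option 2; laplace → Option 2 (agree)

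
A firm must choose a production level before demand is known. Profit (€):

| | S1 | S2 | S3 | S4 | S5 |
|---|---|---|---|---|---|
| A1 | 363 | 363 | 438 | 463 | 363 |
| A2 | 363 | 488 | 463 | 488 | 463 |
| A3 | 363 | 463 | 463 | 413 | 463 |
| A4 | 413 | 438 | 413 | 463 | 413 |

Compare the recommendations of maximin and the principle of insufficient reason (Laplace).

Row minima: A1=363, A2=363, A3=363, A4=413
Best worst-case = 413 → A4.
Row averages: A1=398, A2=453, A3=433, A4=428
Highest average = 453 → A2.

maximin → A4; laplace → A2 (disagree)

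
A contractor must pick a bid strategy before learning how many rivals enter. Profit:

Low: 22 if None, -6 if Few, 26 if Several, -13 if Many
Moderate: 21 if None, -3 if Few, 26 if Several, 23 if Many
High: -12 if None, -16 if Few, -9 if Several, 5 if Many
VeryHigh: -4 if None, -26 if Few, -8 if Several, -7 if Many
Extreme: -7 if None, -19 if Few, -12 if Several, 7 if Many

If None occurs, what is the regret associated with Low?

Best payoff under None is 22.
Regret = 22 − 22 = 0.

0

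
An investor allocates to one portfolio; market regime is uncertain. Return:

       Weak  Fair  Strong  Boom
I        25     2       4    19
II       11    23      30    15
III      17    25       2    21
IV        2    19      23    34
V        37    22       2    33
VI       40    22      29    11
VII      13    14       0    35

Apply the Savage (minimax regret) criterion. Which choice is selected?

VI

Column bests: Weak=40, Fair=25, Strong=30, Boom=35.
I regrets: 15, 23, 26, 16 → max 26
II regrets: 29, 2, 0, 20 → max 29
III regrets: 23, 0, 28, 14 → max 28
IV regrets: 38, 6, 7, 1 → max 38
V regrets: 3, 3, 28, 2 → max 28
VI regrets: 0, 3, 1, 24 → max 24
VII regrets: 27, 11, 30, 0 → max 30
Smallest max regret = 24 → VI.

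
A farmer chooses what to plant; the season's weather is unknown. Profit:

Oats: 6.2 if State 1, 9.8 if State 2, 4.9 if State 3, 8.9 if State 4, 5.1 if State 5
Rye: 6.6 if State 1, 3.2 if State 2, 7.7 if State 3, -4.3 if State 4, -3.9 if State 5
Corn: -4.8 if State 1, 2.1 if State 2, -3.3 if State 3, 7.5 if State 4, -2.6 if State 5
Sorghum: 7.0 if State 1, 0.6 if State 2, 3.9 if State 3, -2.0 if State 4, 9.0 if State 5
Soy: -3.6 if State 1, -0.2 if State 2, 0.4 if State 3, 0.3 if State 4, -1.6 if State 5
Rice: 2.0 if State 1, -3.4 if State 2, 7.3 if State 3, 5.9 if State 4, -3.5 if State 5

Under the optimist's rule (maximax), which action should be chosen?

Row maxima: Oats=9.8, Rye=7.7, Corn=7.5, Sorghum=9.0, Soy=0.4, Rice=7.3
Best best-case = 9.8 → Oats.

Oats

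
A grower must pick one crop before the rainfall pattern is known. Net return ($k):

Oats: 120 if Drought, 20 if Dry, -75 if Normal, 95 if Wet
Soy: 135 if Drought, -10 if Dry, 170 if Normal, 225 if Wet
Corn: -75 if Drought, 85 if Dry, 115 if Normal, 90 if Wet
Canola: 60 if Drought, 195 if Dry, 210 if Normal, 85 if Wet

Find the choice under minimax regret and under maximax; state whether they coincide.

Column bests: Drought=135, Dry=195, Normal=210, Wet=225.
Oats regrets: 15, 175, 285, 130 → max 285
Soy regrets: 0, 205, 40, 0 → max 205
Corn regrets: 210, 110, 95, 135 → max 210
Canola regrets: 75, 0, 0, 140 → max 140
Smallest max regret = 140 → Canola.
Row maxima: Oats=120, Soy=225, Corn=115, Canola=210
Best best-case = 225 → Soy.

minimax regret → Canola; maximax → Soy (disagree)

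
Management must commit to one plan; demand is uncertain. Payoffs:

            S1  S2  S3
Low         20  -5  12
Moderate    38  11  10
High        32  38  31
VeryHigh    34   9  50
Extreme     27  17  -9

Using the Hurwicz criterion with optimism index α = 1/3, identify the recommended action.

High

Low: 1/3·20 + 2/3·(-5) = 10/3
Moderate: 1/3·38 + 2/3·10 = 58/3
High: 1/3·38 + 2/3·31 = 100/3
VeryHigh: 1/3·50 + 2/3·9 = 68/3
Extreme: 1/3·27 + 2/3·(-9) = 3
Highest Hurwicz score = 100/3 → High.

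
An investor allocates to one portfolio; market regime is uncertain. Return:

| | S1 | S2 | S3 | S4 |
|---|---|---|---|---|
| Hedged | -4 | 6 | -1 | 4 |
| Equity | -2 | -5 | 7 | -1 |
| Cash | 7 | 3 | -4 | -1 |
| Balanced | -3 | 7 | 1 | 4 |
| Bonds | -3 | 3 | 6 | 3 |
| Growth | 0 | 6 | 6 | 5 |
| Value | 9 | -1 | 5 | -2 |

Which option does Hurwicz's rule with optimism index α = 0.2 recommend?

Growth

Hedged: 0.2·6 + 0.8·(-4) = -2
Equity: 0.2·7 + 0.8·(-5) = -2.6
Cash: 0.2·7 + 0.8·(-4) = -1.8
Balanced: 0.2·7 + 0.8·(-3) = -1
Bonds: 0.2·6 + 0.8·(-3) = -1.2
Growth: 0.2·6 + 0.8·0 = 1.2
Value: 0.2·9 + 0.8·(-2) = 0.2
Highest Hurwicz score = 1.2 → Growth.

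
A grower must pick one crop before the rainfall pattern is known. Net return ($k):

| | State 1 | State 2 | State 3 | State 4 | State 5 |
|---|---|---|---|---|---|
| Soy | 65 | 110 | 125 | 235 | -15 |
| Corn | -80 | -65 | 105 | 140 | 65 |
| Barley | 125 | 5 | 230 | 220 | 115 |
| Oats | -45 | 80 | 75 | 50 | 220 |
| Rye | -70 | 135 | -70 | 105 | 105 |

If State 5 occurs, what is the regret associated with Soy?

235

Best payoff under State 5 is 220.
Regret = 220 − (-15) = 235.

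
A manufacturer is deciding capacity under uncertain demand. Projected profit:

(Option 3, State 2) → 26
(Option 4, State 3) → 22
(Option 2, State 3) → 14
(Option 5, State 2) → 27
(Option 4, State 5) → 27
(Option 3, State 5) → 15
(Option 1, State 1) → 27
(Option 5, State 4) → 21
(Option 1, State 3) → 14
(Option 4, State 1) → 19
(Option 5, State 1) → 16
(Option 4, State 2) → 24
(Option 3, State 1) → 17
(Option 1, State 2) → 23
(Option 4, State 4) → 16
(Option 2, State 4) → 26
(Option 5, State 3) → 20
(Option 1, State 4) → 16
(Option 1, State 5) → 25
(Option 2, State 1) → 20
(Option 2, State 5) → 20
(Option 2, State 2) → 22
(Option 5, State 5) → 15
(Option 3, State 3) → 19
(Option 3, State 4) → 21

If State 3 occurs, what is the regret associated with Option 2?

8

Best payoff under State 3 is 22.
Regret = 22 − 14 = 8.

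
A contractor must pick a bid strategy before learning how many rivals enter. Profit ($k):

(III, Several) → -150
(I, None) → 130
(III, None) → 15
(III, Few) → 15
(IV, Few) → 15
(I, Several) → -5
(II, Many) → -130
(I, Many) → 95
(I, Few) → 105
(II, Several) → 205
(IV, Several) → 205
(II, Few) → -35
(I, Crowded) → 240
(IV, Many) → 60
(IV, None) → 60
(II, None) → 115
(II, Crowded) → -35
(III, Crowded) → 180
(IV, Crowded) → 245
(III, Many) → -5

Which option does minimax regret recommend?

Column bests: None=130, Few=105, Several=205, Many=95, Crowded=245.
I regrets: 0, 0, 210, 0, 5 → max 210
II regrets: 15, 140, 0, 225, 280 → max 280
III regrets: 115, 90, 355, 100, 65 → max 355
IV regrets: 70, 90, 0, 35, 0 → max 90
Smallest max regret = 90 → IV.

IV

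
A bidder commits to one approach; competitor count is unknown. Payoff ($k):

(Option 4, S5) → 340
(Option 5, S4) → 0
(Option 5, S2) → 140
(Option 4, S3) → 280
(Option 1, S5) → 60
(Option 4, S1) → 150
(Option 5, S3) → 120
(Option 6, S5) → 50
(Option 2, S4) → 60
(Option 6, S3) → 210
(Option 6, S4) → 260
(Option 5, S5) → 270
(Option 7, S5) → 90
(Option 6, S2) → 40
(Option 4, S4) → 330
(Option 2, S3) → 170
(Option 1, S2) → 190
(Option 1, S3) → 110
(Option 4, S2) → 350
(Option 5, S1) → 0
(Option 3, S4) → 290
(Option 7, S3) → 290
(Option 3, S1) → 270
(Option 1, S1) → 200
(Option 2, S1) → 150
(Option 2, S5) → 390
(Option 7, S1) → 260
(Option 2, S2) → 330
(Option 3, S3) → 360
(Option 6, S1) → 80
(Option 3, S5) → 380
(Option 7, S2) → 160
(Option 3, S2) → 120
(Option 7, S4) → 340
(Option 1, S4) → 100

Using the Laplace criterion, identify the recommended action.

Row averages: Option 1=132, Option 2=220, Option 3=284, Option 4=290, Option 5=106, Option 6=128, Option 7=228
Highest average = 290 → Option 4.

Option 4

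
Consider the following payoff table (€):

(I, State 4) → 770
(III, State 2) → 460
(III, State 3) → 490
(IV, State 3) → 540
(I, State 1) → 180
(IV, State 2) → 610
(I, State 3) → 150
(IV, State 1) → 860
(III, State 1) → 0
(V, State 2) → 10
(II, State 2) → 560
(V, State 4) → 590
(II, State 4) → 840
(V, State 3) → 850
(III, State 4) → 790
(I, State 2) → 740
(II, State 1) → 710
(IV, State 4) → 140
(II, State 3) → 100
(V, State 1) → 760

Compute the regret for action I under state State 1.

Best payoff under State 1 is 860.
Regret = 860 − 180 = 680.

680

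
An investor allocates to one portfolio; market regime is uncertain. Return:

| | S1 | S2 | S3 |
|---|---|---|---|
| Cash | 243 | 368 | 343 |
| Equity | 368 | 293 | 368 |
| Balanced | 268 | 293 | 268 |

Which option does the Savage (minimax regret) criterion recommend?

Column bests: S1=368, S2=368, S3=368.
Cash regrets: 125, 0, 25 → max 125
Equity regrets: 0, 75, 0 → max 75
Balanced regrets: 100, 75, 100 → max 100
Smallest max regret = 75 → Equity.

Equity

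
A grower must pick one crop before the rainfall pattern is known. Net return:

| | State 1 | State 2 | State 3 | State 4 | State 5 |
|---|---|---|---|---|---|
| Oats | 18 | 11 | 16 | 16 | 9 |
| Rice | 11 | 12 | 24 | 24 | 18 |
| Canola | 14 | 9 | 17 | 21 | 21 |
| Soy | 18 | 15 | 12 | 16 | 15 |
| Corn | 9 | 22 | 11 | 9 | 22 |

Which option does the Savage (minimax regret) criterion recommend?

Rice

Column bests: State 1=18, State 2=22, State 3=24, State 4=24, State 5=22.
Oats regrets: 0, 11, 8, 8, 13 → max 13
Rice regrets: 7, 10, 0, 0, 4 → max 10
Canola regrets: 4, 13, 7, 3, 1 → max 13
Soy regrets: 0, 7, 12, 8, 7 → max 12
Corn regrets: 9, 0, 13, 15, 0 → max 15
Smallest max regret = 10 → Rice.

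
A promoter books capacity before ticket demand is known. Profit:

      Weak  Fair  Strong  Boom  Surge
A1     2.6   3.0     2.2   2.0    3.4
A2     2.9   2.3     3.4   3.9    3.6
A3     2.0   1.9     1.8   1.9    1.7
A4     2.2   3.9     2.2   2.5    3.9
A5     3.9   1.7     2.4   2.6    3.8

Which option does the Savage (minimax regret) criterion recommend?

Column bests: Weak=3.9, Fair=3.9, Strong=3.4, Boom=3.9, Surge=3.9.
A1 regrets: 1.3, 0.9, 1.2, 1.9, 0.5 → max 1.9
A2 regrets: 1.0, 1.6, 0.0, 0.0, 0.3 → max 1.6
A3 regrets: 1.9, 2.0, 1.6, 2.0, 2.2 → max 2.2
A4 regrets: 1.7, 0.0, 1.2, 1.4, 0.0 → max 1.7
A5 regrets: 0.0, 2.2, 1.0, 1.3, 0.1 → max 2.2
Smallest max regret = 1.6 → A2.

A2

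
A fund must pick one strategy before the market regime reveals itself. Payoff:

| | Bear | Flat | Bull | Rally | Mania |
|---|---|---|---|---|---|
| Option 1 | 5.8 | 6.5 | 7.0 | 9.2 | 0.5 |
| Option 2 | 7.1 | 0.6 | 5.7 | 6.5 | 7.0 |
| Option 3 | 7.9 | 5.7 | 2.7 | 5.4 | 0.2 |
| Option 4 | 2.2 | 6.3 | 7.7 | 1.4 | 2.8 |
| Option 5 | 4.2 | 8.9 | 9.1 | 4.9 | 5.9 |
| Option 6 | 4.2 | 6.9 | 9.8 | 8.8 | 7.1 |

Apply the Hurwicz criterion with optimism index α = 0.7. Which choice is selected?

Option 1: 0.7·9.2 + 0.3·0.5 = 6.59
Option 2: 0.7·7.1 + 0.3·0.6 = 5.15
Option 3: 0.7·7.9 + 0.3·0.2 = 5.59
Option 4: 0.7·7.7 + 0.3·1.4 = 5.81
Option 5: 0.7·9.1 + 0.3·4.2 = 7.63
Option 6: 0.7·9.8 + 0.3·4.2 = 8.12
Highest Hurwicz score = 8.12 → Option 6.

Option 6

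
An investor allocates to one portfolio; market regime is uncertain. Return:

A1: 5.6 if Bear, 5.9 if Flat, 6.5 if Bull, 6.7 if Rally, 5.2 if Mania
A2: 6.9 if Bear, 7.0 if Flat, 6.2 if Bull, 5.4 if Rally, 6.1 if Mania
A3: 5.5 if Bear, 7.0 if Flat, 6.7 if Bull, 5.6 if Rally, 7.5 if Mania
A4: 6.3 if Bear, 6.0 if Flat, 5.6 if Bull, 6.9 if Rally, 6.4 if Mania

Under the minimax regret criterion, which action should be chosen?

Column bests: Bear=6.9, Flat=7.0, Bull=6.7, Rally=6.9, Mania=7.5.
A1 regrets: 1.3, 1.1, 0.2, 0.2, 2.3 → max 2.3
A2 regrets: 0.0, 0.0, 0.5, 1.5, 1.4 → max 1.5
A3 regrets: 1.4, 0.0, 0.0, 1.3, 0.0 → max 1.4
A4 regrets: 0.6, 1.0, 1.1, 0.0, 1.1 → max 1.1
Smallest max regret = 1.1 → A4.

A4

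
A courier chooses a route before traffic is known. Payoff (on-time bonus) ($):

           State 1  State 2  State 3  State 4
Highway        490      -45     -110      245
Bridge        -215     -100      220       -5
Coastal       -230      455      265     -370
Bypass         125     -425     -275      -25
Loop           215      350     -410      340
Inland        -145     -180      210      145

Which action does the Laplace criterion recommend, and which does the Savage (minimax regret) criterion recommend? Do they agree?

laplace → Highway; minimax regret → Highway (agree)

Row averages: Highway=145, Bridge=-25, Coastal=30, Bypass=-150, Loop=123.75, Inland=7.5
Highest average = 145 → Highway.
Column bests: State 1=490, State 2=455, State 3=265, State 4=340.
Highway regrets: 0, 500, 375, 95 → max 500
Bridge regrets: 705, 555, 45, 345 → max 705
Coastal regrets: 720, 0, 0, 710 → max 720
Bypass regrets: 365, 880, 540, 365 → max 880
Loop regrets: 275, 105, 675, 0 → max 675
Inland regrets: 635, 635, 55, 195 → max 635
Smallest max regret = 500 → Highway.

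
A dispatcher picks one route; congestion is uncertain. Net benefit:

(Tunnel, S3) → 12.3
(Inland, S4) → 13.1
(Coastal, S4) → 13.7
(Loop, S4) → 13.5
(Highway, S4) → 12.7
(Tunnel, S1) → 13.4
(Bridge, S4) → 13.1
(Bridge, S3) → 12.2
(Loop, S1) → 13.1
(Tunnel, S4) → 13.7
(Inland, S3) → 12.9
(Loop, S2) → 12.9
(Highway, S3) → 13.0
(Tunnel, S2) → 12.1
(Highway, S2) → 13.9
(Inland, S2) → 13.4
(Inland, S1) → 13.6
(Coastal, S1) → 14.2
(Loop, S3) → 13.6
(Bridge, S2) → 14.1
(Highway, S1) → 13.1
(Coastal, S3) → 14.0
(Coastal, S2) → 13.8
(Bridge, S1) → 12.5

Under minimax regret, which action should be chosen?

Coastal

Column bests: S1=14.2, S2=14.1, S3=14.0, S4=13.7.
Inland regrets: 0.6, 0.7, 1.1, 0.6 → max 1.1
Tunnel regrets: 0.8, 2.0, 1.7, 0.0 → max 2.0
Coastal regrets: 0.0, 0.3, 0.0, 0.0 → max 0.3
Bridge regrets: 1.7, 0.0, 1.8, 0.6 → max 1.8
Loop regrets: 1.1, 1.2, 0.4, 0.2 → max 1.2
Highway regrets: 1.1, 0.2, 1.0, 1.0 → max 1.1
Smallest max regret = 0.3 → Coastal.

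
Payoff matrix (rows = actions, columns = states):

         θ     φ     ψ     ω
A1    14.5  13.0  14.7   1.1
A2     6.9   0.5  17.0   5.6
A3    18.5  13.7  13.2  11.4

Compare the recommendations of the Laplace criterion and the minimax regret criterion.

laplace → A3; minimax regret → A3 (agree)

Row averages: A1=10.825, A2=7.5, A3=14.2
Highest average = 14.2 → A3.
Column bests: θ=18.5, φ=13.7, ψ=17.0, ω=11.4.
A1 regrets: 4.0, 0.7, 2.3, 10.3 → max 10.3
A2 regrets: 11.6, 13.2, 0.0, 5.8 → max 13.2
A3 regrets: 0.0, 0.0, 3.8, 0.0 → max 3.8
Smallest max regret = 3.8 → A3.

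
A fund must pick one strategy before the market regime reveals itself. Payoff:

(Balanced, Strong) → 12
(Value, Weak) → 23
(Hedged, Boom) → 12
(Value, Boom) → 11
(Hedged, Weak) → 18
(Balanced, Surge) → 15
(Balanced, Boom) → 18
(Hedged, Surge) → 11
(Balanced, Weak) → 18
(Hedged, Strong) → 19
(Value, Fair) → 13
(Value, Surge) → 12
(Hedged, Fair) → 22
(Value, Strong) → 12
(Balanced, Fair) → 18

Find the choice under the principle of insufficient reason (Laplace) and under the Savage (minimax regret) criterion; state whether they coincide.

laplace → Hedged; minimax regret → Hedged (agree)

Row averages: Hedged=16.4, Value=14.2, Balanced=16.2
Highest average = 16.4 → Hedged.
Column bests: Weak=23, Fair=22, Strong=19, Boom=18, Surge=15.
Hedged regrets: 5, 0, 0, 6, 4 → max 6
Value regrets: 0, 9, 7, 7, 3 → max 9
Balanced regrets: 5, 4, 7, 0, 0 → max 7
Smallest max regret = 6 → Hedged.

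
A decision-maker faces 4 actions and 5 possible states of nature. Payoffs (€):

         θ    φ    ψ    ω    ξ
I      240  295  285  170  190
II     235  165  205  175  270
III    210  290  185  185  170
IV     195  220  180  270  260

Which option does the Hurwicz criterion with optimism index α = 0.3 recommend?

I

I: 0.3·295 + 0.7·170 = 207.5
II: 0.3·270 + 0.7·165 = 196.5
III: 0.3·290 + 0.7·170 = 206
IV: 0.3·270 + 0.7·180 = 207
Highest Hurwicz score = 207.5 → I.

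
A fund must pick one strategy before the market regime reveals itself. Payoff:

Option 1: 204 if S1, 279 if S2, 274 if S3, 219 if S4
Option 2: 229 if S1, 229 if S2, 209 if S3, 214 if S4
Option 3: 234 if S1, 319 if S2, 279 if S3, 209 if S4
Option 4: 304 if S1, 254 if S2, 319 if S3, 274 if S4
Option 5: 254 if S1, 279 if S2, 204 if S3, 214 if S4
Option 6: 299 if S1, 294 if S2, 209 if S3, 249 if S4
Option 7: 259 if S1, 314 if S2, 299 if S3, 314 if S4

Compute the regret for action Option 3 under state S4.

Best payoff under S4 is 314.
Regret = 314 − 209 = 105.

105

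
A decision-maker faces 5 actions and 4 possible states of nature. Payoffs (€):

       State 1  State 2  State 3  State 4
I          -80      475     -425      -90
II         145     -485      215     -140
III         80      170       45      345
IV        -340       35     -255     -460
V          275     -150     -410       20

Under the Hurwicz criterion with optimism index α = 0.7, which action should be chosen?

I: 0.7·475 + 0.3·(-425) = 205
II: 0.7·215 + 0.3·(-485) = 5
III: 0.7·345 + 0.3·45 = 255
IV: 0.7·35 + 0.3·(-460) = -113.5
V: 0.7·275 + 0.3·(-410) = 69.5
Highest Hurwicz score = 255 → III.

III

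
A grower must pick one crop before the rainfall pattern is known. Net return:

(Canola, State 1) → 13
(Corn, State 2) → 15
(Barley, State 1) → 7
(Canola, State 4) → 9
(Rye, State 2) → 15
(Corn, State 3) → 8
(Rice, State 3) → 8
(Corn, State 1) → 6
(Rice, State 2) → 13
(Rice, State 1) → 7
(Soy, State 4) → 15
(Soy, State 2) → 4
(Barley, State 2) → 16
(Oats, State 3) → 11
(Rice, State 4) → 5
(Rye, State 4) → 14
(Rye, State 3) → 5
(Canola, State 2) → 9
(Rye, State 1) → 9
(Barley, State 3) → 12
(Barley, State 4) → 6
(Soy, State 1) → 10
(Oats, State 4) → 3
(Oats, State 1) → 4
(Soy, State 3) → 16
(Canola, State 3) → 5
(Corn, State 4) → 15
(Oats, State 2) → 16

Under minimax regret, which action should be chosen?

Column bests: State 1=13, State 2=16, State 3=16, State 4=15.
Rye regrets: 4, 1, 11, 1 → max 11
Rice regrets: 6, 3, 8, 10 → max 10
Barley regrets: 6, 0, 4, 9 → max 9
Oats regrets: 9, 0, 5, 12 → max 12
Soy regrets: 3, 12, 0, 0 → max 12
Canola regrets: 0, 7, 11, 6 → max 11
Corn regrets: 7, 1, 8, 0 → max 8
Smallest max regret = 8 → Corn.

Corn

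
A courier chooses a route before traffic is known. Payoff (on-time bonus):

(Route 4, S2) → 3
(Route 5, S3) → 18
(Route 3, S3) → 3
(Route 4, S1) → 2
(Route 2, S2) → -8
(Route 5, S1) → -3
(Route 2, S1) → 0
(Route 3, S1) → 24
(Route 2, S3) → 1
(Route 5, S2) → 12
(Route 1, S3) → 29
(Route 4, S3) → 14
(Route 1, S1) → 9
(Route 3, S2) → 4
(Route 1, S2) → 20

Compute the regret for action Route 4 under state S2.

17

Best payoff under S2 is 20.
Regret = 20 − 3 = 17.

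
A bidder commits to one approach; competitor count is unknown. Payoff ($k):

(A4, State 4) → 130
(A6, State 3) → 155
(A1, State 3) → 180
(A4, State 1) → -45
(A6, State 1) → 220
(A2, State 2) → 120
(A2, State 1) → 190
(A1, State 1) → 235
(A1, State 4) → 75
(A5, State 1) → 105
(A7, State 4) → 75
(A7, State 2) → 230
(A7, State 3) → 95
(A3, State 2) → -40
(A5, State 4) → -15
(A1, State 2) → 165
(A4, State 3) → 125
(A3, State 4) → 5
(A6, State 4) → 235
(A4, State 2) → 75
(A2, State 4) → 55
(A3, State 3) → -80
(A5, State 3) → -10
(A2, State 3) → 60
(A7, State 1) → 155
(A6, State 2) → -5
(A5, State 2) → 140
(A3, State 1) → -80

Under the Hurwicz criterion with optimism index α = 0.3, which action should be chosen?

A1: 0.3·235 + 0.7·75 = 123
A2: 0.3·190 + 0.7·55 = 95.5
A3: 0.3·5 + 0.7·(-80) = -54.5
A4: 0.3·130 + 0.7·(-45) = 7.5
A5: 0.3·140 + 0.7·(-15) = 31.5
A6: 0.3·235 + 0.7·(-5) = 67
A7: 0.3·230 + 0.7·75 = 121.5
Highest Hurwicz score = 123 → A1.

A1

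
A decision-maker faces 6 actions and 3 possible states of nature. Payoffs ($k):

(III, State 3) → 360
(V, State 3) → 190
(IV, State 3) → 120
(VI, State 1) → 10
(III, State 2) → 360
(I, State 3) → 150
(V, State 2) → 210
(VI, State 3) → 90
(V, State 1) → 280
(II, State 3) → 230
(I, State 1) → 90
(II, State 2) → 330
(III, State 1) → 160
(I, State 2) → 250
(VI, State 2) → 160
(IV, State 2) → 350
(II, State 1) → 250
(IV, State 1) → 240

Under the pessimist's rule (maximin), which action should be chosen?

II

Row minima: I=90, II=230, III=160, IV=120, V=190, VI=10
Best worst-case = 230 → II.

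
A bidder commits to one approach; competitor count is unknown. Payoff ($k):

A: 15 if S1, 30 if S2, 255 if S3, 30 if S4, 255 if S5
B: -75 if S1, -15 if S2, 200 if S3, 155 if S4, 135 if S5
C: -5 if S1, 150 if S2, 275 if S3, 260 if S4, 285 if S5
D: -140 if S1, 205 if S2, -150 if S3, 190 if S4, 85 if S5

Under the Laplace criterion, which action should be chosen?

Row averages: A=117, B=80, C=193, D=38
Highest average = 193 → C.

C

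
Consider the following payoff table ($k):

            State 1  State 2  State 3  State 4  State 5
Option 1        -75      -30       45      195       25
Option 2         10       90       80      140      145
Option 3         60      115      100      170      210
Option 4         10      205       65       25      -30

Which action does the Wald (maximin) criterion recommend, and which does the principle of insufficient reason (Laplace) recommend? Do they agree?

maximin → Option 3; laplace → Option 3 (agree)

Row minima: Option 1=-75, Option 2=10, Option 3=60, Option 4=-30
Best worst-case = 60 → Option 3.
Row averages: Option 1=32, Option 2=93, Option 3=131, Option 4=55
Highest average = 131 → Option 3.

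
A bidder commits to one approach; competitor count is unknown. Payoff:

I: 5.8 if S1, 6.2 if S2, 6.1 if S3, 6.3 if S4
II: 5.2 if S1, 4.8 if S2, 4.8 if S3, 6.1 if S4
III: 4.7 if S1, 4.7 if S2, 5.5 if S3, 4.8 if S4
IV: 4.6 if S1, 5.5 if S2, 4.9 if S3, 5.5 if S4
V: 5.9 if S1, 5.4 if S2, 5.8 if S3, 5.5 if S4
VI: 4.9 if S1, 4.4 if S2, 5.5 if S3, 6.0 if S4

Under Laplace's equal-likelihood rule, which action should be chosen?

I

Row averages: I=6.1, II=5.225, III=4.925, IV=5.125, V=5.65, VI=5.2
Highest average = 6.1 → I.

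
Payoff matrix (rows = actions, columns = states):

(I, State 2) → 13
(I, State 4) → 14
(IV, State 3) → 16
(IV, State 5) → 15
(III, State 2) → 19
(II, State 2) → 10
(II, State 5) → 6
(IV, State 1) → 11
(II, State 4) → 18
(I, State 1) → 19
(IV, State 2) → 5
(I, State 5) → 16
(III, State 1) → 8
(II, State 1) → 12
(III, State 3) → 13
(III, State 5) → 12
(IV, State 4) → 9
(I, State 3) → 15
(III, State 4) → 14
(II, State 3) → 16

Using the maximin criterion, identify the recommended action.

Row minima: I=13, II=6, III=8, IV=5
Best worst-case = 13 → I.

I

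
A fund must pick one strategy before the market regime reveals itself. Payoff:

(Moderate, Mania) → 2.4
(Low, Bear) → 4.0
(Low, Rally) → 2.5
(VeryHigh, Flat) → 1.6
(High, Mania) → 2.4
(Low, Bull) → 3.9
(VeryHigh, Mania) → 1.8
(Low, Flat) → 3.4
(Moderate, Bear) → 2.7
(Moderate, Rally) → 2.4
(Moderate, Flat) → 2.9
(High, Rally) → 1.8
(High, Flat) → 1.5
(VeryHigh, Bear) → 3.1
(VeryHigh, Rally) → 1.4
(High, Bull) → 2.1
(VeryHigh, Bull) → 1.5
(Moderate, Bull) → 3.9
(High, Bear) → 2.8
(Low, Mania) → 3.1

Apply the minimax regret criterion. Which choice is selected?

Column bests: Bear=4.0, Flat=3.4, Bull=3.9, Rally=2.5, Mania=3.1.
Low regrets: 0.0, 0.0, 0.0, 0.0, 0.0 → max 0.0
Moderate regrets: 1.3, 0.5, 0.0, 0.1, 0.7 → max 1.3
High regrets: 1.2, 1.9, 1.8, 0.7, 0.7 → max 1.9
VeryHigh regrets: 0.9, 1.8, 2.4, 1.1, 1.3 → max 2.4
Smallest max regret = 0.0 → Low.

Low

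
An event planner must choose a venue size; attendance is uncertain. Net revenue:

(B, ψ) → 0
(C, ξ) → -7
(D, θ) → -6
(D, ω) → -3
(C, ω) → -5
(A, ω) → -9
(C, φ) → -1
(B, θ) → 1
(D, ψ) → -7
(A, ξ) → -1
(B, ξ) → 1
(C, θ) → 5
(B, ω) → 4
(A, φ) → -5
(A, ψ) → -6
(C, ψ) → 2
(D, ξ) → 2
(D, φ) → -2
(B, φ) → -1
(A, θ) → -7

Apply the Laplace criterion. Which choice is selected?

B

Row averages: A=-5.6, B=1, C=-1.2, D=-3.2
Highest average = 1 → B.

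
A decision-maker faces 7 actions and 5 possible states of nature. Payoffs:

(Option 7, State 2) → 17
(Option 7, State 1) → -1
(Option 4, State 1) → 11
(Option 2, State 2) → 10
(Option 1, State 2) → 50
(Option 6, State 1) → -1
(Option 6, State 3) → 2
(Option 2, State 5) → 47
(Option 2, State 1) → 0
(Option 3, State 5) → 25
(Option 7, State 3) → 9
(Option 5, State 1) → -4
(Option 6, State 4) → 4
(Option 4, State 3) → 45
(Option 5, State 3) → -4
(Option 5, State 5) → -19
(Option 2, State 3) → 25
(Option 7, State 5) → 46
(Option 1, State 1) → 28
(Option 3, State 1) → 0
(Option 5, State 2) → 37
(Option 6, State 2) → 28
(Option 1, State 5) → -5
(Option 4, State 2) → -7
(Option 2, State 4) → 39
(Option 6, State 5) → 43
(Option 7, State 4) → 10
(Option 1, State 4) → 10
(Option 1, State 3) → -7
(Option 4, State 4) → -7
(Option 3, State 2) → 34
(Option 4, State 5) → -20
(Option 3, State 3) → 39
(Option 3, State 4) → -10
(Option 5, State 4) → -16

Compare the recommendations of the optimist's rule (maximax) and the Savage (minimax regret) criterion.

Row maxima: Option 1=50, Option 2=47, Option 3=39, Option 4=45, Option 5=37, Option 6=43, Option 7=46
Best best-case = 50 → Option 1.
Column bests: State 1=28, State 2=50, State 3=45, State 4=39, State 5=47.
Option 1 regrets: 0, 0, 52, 29, 52 → max 52
Option 2 regrets: 28, 40, 20, 0, 0 → max 40
Option 3 regrets: 28, 16, 6, 49, 22 → max 49
Option 4 regrets: 17, 57, 0, 46, 67 → max 67
Option 5 regrets: 32, 13, 49, 55, 66 → max 66
Option 6 regrets: 29, 22, 43, 35, 4 → max 43
Option 7 regrets: 29, 33, 36, 29, 1 → max 36
Smallest max regret = 36 → Option 7.

maximax → Option 1; minimax regret → Option 7 (disagree)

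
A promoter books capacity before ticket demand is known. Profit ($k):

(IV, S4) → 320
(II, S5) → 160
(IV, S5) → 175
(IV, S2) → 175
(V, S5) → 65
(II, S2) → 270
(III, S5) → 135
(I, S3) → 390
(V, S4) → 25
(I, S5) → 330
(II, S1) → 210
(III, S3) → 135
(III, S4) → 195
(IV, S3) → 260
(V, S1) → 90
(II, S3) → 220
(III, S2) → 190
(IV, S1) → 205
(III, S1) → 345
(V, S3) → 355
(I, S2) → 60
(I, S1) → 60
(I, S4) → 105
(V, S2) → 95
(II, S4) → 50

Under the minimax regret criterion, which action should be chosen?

Column bests: S1=345, S2=270, S3=390, S4=320, S5=330.
I regrets: 285, 210, 0, 215, 0 → max 285
II regrets: 135, 0, 170, 270, 170 → max 270
III regrets: 0, 80, 255, 125, 195 → max 255
IV regrets: 140, 95, 130, 0, 155 → max 155
V regrets: 255, 175, 35, 295, 265 → max 295
Smallest max regret = 155 → IV.

IV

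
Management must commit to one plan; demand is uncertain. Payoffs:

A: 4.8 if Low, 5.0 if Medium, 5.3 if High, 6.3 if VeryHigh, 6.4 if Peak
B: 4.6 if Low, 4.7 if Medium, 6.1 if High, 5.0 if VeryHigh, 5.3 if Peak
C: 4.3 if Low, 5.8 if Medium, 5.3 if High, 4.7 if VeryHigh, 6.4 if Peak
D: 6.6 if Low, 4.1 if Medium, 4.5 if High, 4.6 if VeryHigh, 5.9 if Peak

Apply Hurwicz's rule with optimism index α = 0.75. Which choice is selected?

A: 0.75·6.4 + 0.25·4.8 = 6
B: 0.75·6.1 + 0.25·4.6 = 5.725
C: 0.75·6.4 + 0.25·4.3 = 5.875
D: 0.75·6.6 + 0.25·4.1 = 5.975
Highest Hurwicz score = 6 → A.

A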